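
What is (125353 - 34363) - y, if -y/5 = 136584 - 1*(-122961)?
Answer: 1388715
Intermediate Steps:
y = -1297725 (y = -5*(136584 - 1*(-122961)) = -5*(136584 + 122961) = -5*259545 = -1297725)
(125353 - 34363) - y = (125353 - 34363) - 1*(-1297725) = 90990 + 1297725 = 1388715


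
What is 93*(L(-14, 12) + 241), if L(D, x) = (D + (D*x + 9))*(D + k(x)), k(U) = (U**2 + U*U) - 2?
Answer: -4353795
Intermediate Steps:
k(U) = -2 + 2*U**2 (k(U) = (U**2 + U**2) - 2 = 2*U**2 - 2 = -2 + 2*U**2)
L(D, x) = (-2 + D + 2*x**2)*(9 + D + D*x) (L(D, x) = (D + (D*x + 9))*(D + (-2 + 2*x**2)) = (D + (9 + D*x))*(-2 + D + 2*x**2) = (9 + D + D*x)*(-2 + D + 2*x**2) = (-2 + D + 2*x**2)*(9 + D + D*x))
93*(L(-14, 12) + 241) = 93*((-18 + (-14)**2 + 9*(-14) + 18*12**2 + 12*(-14)**2 + 2*(-14)*(-1 + 12**2) + 2*(-14)*12*(-1 + 12**2)) + 241) = 93*((-18 + 196 - 126 + 18*144 + 12*196 + 2*(-14)*(-1 + 144) + 2*(-14)*12*(-1 + 144)) + 241) = 93*((-18 + 196 - 126 + 2592 + 2352 + 2*(-14)*143 + 2*(-14)*12*143) + 241) = 93*((-18 + 196 - 126 + 2592 + 2352 - 4004 - 48048) + 241) = 93*(-47056 + 241) = 93*(-46815) = -4353795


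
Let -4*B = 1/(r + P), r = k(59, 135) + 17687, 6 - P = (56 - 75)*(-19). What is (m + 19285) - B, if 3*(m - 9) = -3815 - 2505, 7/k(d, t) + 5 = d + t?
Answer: 96516845401/5615580 ≈ 17187.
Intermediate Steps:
k(d, t) = 7/(-5 + d + t) (k(d, t) = 7/(-5 + (d + t)) = 7/(-5 + d + t))
m = -6293/3 (m = 9 + (-3815 - 2505)/3 = 9 + (⅓)*(-6320) = 9 - 6320/3 = -6293/3 ≈ -2097.7)
P = -355 (P = 6 - (56 - 75)*(-19) = 6 - (-19)*(-19) = 6 - 1*361 = 6 - 361 = -355)
r = 477550/27 (r = 7/(-5 + 59 + 135) + 17687 = 7/189 + 17687 = 7*(1/189) + 17687 = 1/27 + 17687 = 477550/27 ≈ 17687.)
B = -27/1871860 (B = -1/(4*(477550/27 - 355)) = -1/(4*467965/27) = -¼*27/467965 = -27/1871860 ≈ -1.4424e-5)
(m + 19285) - B = (-6293/3 + 19285) - 1*(-27/1871860) = 51562/3 + 27/1871860 = 96516845401/5615580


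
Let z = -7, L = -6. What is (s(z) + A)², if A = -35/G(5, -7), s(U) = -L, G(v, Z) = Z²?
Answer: 1369/49 ≈ 27.939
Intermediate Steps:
s(U) = 6 (s(U) = -1*(-6) = 6)
A = -5/7 (A = -35/((-7)²) = -35/49 = -35*1/49 = -5/7 ≈ -0.71429)
(s(z) + A)² = (6 - 5/7)² = (37/7)² = 1369/49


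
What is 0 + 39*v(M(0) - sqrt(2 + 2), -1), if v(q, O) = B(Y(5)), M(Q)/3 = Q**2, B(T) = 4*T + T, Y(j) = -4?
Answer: -780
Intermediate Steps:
B(T) = 5*T
M(Q) = 3*Q**2
v(q, O) = -20 (v(q, O) = 5*(-4) = -20)
0 + 39*v(M(0) - sqrt(2 + 2), -1) = 0 + 39*(-20) = 0 - 780 = -780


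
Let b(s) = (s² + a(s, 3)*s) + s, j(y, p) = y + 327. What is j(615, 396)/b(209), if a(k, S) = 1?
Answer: 942/44099 ≈ 0.021361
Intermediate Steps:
j(y, p) = 327 + y
b(s) = s² + 2*s (b(s) = (s² + 1*s) + s = (s² + s) + s = (s + s²) + s = s² + 2*s)
j(615, 396)/b(209) = (327 + 615)/((209*(2 + 209))) = 942/((209*211)) = 942/44099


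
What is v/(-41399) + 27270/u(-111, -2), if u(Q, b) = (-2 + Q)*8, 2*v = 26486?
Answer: -570461201/18712348 ≈ -30.486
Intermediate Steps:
v = 13243 (v = (½)*26486 = 13243)
u(Q, b) = -16 + 8*Q
v/(-41399) + 27270/u(-111, -2) = 13243/(-41399) + 27270/(-16 + 8*(-111)) = 13243*(-1/41399) + 27270/(-16 - 888) = -13243/41399 + 27270/(-904) = -13243/41399 + 27270*(-1/904) = -13243/41399 - 13635/452 = -570461201/18712348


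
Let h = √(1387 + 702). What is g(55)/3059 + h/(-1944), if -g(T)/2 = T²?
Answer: -6050/3059 - √2089/1944 ≈ -2.0013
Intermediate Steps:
g(T) = -2*T²
h = √2089 ≈ 45.706
g(55)/3059 + h/(-1944) = -2*55²/3059 + √2089/(-1944) = -2*3025*(1/3059) + √2089*(-1/1944) = -6050*1/3059 - √2089/1944 = -6050/3059 - √2089/1944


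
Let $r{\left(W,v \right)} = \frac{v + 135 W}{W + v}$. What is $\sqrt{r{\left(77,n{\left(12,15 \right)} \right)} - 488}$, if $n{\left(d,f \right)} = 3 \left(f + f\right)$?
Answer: $\frac{i \sqrt{11858837}}{167} \approx 20.621 i$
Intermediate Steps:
$n{\left(d,f \right)} = 6 f$ ($n{\left(d,f \right)} = 3 \cdot 2 f = 6 f$)
$r{\left(W,v \right)} = \frac{v + 135 W}{W + v}$
$\sqrt{r{\left(77,n{\left(12,15 \right)} \right)} - 488} = \sqrt{\frac{6 \cdot 15 + 135 \cdot 77}{77 + 6 \cdot 15} - 488} = \sqrt{\frac{90 + 10395}{77 + 90} - 488} = \sqrt{\frac{1}{167} \cdot 10485 - 488} = \sqrt{\frac{10485}{167} - 488} = \sqrt{- \frac{71011}{167}} = \frac{i \sqrt{11858837}}{167}$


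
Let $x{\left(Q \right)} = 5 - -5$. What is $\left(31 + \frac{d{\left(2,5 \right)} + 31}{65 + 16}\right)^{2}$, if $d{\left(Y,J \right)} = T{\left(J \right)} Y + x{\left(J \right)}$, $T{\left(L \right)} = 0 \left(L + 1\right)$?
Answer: $\frac{6512704}{6561} \approx 992.64$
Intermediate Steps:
$T{\left(L \right)} = 0$ ($T{\left(L \right)} = 0 \left(1 + L\right) = 0$)
$x{\left(Q \right)} = 10$ ($x{\left(Q \right)} = 5 + 5 = 10$)
$d{\left(Y,J \right)} = 10$ ($d{\left(Y,J \right)} = 0 Y + 10 = 0 + 10 = 10$)
$\left(31 + \frac{d{\left(2,5 \right)} + 31}{65 + 16}\right)^{2} = \left(31 + \frac{10 + 31}{65 + 16}\right)^{2} = \left(31 + \frac{41}{81}\right)^{2} = \left(\frac{2552}{81}\right)^{2} = \frac{6512704}{6561}$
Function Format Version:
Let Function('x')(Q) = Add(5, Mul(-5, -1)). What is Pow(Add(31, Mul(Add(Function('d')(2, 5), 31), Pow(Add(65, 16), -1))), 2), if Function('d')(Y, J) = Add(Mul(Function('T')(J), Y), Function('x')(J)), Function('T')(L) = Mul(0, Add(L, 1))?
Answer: Rational(6512704, 6561) ≈ 992.64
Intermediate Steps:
Function('T')(L) = 0 (Function('T')(L) = Mul(0, Add(1, L)) = 0)
Function('x')(Q) = 10 (Function('x')(Q) = Add(5, 5) = 10)
Function('d')(Y, J) = 10 (Function('d')(Y, J) = Add(Mul(0, Y), 10) = Add(0, 10) = 10)
Pow(Add(31, Mul(Add(Function('d')(2, 5), 31), Pow(Add(65, 16), -1))), 2) = Pow(Add(31, Mul(Add(10, 31), Pow(Add(65, 16), -1))), 2) = Pow(Add(31, Mul(41, Pow(81, -1))), 2) = Pow(Add(31, Mul(41, Rational(1, 81))), 2) = Pow(Add(31, Rational(41, 81)), 2) = Pow(Rational(2552, 81), 2) = Rational(6512704, 6561)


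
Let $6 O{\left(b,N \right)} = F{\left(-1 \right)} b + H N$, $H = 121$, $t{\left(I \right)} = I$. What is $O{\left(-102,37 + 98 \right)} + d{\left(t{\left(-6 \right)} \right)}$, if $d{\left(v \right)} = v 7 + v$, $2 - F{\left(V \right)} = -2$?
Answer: $\frac{5213}{2} \approx 2606.5$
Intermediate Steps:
$F{\left(V \right)} = 4$ ($F{\left(V \right)} = 2 - -2 = 2 + 2 = 4$)
$d{\left(v \right)} = 8 v$ ($d{\left(v \right)} = 7 v + v = 8 v$)
$O{\left(b,N \right)} = \frac{2 b}{3} + \frac{121 N}{6}$ ($O{\left(b,N \right)} = \frac{4 b + 121 N}{6} = \frac{2 b}{3} + \frac{121 N}{6}$)
$O{\left(-102,37 + 98 \right)} + d{\left(t{\left(-6 \right)} \right)} = \left(\frac{2}{3} \left(-102\right) + \frac{121 \left(37 + 98\right)}{6}\right) + 8 \left(-6\right) = \left(-68 + \frac{121}{6} \cdot 135\right) - 48 = \left(-68 + \frac{5445}{2}\right) - 48 = \frac{5309}{2} - 48 = \frac{5213}{2}$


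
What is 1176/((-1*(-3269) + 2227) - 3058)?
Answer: 588/1219 ≈ 0.48236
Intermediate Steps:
1176/((-1*(-3269) + 2227) - 3058) = 1176/((3269 + 2227) - 3058) = 1176/(5496 - 3058) = 1176/2438 = 1176*(1/2438) = 588/1219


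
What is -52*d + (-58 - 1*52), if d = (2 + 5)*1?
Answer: -474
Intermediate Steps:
d = 7 (d = 7*1 = 7)
-52*d + (-58 - 1*52) = -52*7 + (-58 - 1*52) = -364 + (-58 - 52) = -364 - 110 = -474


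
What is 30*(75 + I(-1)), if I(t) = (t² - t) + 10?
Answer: 2610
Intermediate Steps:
I(t) = 10 + t² - t
30*(75 + I(-1)) = 30*(75 + (10 + (-1)² - 1*(-1))) = 30*(75 + (10 + 1 + 1)) = 30*(75 + 12) = 30*87 = 2610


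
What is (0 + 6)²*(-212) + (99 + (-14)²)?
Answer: -7337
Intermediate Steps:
(0 + 6)²*(-212) + (99 + (-14)²) = 6²*(-212) + (99 + 196) = 36*(-212) + 295 = -7632 + 295 = -7337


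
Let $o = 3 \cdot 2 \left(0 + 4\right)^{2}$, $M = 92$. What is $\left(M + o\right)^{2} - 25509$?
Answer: $9835$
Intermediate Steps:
$o = 96$ ($o = 6 \cdot 4^{2} = 6 \cdot 16 = 96$)
$\left(M + o\right)^{2} - 25509 = \left(92 + 96\right)^{2} - 25509 = 188^{2} - 25509 = 35344 - 25509 = 9835$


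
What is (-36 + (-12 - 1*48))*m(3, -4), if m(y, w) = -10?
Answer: 960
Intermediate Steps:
(-36 + (-12 - 1*48))*m(3, -4) = (-36 + (-12 - 1*48))*(-10) = (-36 + (-12 - 48))*(-10) = (-36 - 60)*(-10) = -96*(-10) = 960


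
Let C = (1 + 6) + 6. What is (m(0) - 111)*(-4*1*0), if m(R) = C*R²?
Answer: 0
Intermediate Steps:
C = 13 (C = 7 + 6 = 13)
m(R) = 13*R²
(m(0) - 111)*(-4*1*0) = (13*0² - 111)*(-4*1*0) = (13*0 - 111)*(-4*0) = (0 - 111)*0 = -111*0 = 0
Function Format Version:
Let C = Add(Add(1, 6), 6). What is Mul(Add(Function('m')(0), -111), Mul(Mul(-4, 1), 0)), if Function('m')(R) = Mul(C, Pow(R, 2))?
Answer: 0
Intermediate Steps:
C = 13 (C = Add(7, 6) = 13)
Function('m')(R) = Mul(13, Pow(R, 2))
Mul(Add(Function('m')(0), -111), Mul(Mul(-4, 1), 0)) = Mul(Add(Mul(13, Pow(0, 2)), -111), Mul(Mul(-4, 1), 0)) = Mul(Add(Mul(13, 0), -111), Mul(-4, 0)) = Mul(Add(0, -111), 0) = Mul(-111, 0) = 0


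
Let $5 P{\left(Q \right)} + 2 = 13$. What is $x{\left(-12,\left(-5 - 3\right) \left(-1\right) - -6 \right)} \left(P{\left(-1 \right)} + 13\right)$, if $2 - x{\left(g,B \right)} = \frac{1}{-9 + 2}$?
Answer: $\frac{228}{7} \approx 32.571$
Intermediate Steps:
$x{\left(g,B \right)} = \frac{15}{7}$ ($x{\left(g,B \right)} = 2 - \frac{1}{-9 + 2} = 2 - \frac{1}{-7} = 2 - - \frac{1}{7} = 2 + \frac{1}{7} = \frac{15}{7}$)
$P{\left(Q \right)} = \frac{11}{5}$ ($P{\left(Q \right)} = - \frac{2}{5} + \frac{1}{5} \cdot 13 = - \frac{2}{5} + \frac{13}{5} = \frac{11}{5}$)
$x{\left(-12,\left(-5 - 3\right) \left(-1\right) - -6 \right)} \left(P{\left(-1 \right)} + 13\right) = \frac{15 \left(\frac{11}{5} + 13\right)}{7} = \frac{15}{7} \cdot \frac{76}{5} = \frac{228}{7}$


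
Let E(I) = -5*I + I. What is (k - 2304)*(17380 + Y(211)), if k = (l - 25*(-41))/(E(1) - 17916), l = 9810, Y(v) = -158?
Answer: -71124302533/1792 ≈ -3.9690e+7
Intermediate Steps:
E(I) = -4*I
k = -2167/3584 (k = (9810 - 25*(-41))/(-4*1 - 17916) = (9810 + 1025)/(-4 - 17916) = 10835/(-17920) = 10835*(-1/17920) = -2167/3584 ≈ -0.60463)
(k - 2304)*(17380 + Y(211)) = (-2167/3584 - 2304)*(17380 - 158) = -8259703/3584*17222 = -71124302533/1792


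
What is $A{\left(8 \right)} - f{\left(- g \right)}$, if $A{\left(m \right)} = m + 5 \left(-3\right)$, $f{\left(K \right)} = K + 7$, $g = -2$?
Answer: $-16$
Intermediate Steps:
$f{\left(K \right)} = 7 + K$
$A{\left(m \right)} = -15 + m$ ($A{\left(m \right)} = m - 15 = -15 + m$)
$A{\left(8 \right)} - f{\left(- g \right)} = \left(-15 + 8\right) - \left(7 - -2\right) = -7 - \left(7 + 2\right) = -7 - 9 = -16$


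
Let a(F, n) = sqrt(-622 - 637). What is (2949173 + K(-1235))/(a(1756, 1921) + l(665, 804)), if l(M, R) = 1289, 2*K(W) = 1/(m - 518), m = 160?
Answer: 907287513521/396850160 - 703869289*I*sqrt(1259)/396850160 ≈ 2286.2 - 62.933*I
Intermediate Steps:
K(W) = -1/716 (K(W) = 1/(2*(160 - 518)) = (1/2)/(-358) = (1/2)*(-1/358) = -1/716)
a(F, n) = I*sqrt(1259) (a(F, n) = sqrt(-1259) = I*sqrt(1259))
(2949173 + K(-1235))/(a(1756, 1921) + l(665, 804)) = (2949173 - 1/716)/(I*sqrt(1259) + 1289) = 2111607867/(716*(1289 + I*sqrt(1259)))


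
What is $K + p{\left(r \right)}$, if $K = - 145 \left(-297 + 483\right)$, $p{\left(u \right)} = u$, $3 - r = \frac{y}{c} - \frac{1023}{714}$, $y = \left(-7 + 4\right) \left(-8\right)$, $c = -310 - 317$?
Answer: $- \frac{1341319341}{49742} \approx -26966.0$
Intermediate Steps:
$c = -627$
$y = 24$ ($y = \left(-3\right) \left(-8\right) = 24$)
$r = \frac{222399}{49742}$ ($r = 3 - \left(\frac{24}{-627} - \frac{1023}{714}\right) = 3 - \left(24 \left(- \frac{1}{627}\right) - \frac{341}{238}\right) = 3 - \left(- \frac{8}{209} - \frac{341}{238}\right) = 3 - - \frac{73173}{49742} = 3 + \frac{73173}{49742} = \frac{222399}{49742} \approx 4.4711$)
$K = -26970$ ($K = \left(-145\right) 186 = -26970$)
$K + p{\left(r \right)} = -26970 + \frac{222399}{49742} = - \frac{1341319341}{49742}$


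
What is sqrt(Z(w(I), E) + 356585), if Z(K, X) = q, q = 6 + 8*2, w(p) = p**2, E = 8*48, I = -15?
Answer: 3*sqrt(39623) ≈ 597.17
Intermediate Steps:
E = 384
q = 22 (q = 6 + 16 = 22)
Z(K, X) = 22
sqrt(Z(w(I), E) + 356585) = sqrt(22 + 356585) = sqrt(356607) = 3*sqrt(39623)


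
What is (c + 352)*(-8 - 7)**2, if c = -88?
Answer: 59400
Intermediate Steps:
(c + 352)*(-8 - 7)**2 = (-88 + 352)*(-8 - 7)**2 = 264*(-15)**2 = 264*225 = 59400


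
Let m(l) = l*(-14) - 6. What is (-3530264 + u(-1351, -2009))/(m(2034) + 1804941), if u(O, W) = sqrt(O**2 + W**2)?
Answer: -75112/37797 + 7*sqrt(119618)/1776459 ≈ -1.9859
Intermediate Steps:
m(l) = -6 - 14*l (m(l) = -14*l - 6 = -6 - 14*l)
(-3530264 + u(-1351, -2009))/(m(2034) + 1804941) = (-3530264 + sqrt((-1351)**2 + (-2009)**2))/((-6 - 14*2034) + 1804941) = (-3530264 + sqrt(1825201 + 4036081))/((-6 - 28476) + 1804941) = (-3530264 + sqrt(5861282))/(-28482 + 1804941) = (-3530264 + 7*sqrt(119618))/1776459 = (-3530264 + 7*sqrt(119618))*(1/1776459) = -75112/37797 + 7*sqrt(119618)/1776459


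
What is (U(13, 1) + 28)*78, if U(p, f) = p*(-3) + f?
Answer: -780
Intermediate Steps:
U(p, f) = f - 3*p (U(p, f) = -3*p + f = f - 3*p)
(U(13, 1) + 28)*78 = ((1 - 3*13) + 28)*78 = ((1 - 39) + 28)*78 = (-38 + 28)*78 = -10*78 = -780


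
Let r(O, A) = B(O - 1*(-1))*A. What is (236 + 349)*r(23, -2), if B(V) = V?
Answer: -28080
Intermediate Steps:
r(O, A) = A*(1 + O) (r(O, A) = (O - 1*(-1))*A = (O + 1)*A = (1 + O)*A = A*(1 + O))
(236 + 349)*r(23, -2) = (236 + 349)*(-2*(1 + 23)) = 585*(-2*24) = 585*(-48) = -28080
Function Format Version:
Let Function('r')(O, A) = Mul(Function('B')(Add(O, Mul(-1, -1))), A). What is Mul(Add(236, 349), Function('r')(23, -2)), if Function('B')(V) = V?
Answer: -28080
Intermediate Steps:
Function('r')(O, A) = Mul(A, Add(1, O)) (Function('r')(O, A) = Mul(Add(O, Mul(-1, -1)), A) = Mul(Add(O, 1), A) = Mul(Add(1, O), A) = Mul(A, Add(1, O)))
Mul(Add(236, 349), Function('r')(23, -2)) = Mul(Add(236, 349), Mul(-2, Add(1, 23))) = Mul(585, Mul(-2, 24)) = Mul(585, -48) = -28080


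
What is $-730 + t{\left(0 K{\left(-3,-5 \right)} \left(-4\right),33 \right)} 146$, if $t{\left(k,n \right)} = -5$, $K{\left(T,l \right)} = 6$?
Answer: $-1460$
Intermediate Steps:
$-730 + t{\left(0 K{\left(-3,-5 \right)} \left(-4\right),33 \right)} 146 = -730 - 730 = -1460$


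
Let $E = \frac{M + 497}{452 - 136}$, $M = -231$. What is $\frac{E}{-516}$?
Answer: $- \frac{133}{81528} \approx -0.0016313$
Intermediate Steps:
$E = \frac{133}{158}$ ($E = \frac{-231 + 497}{452 - 136} = \frac{266}{316} = 266 \cdot \frac{1}{316} = \frac{133}{158} \approx 0.84177$)
$\frac{E}{-516} = \frac{133}{158 \left(-516\right)} = \frac{133}{158} \left(- \frac{1}{516}\right) = - \frac{133}{81528}$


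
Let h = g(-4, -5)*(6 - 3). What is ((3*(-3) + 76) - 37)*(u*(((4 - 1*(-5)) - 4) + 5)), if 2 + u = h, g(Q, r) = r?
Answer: -5100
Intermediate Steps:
h = -15 (h = -5*(6 - 3) = -5*3 = -15)
u = -17 (u = -2 - 15 = -17)
((3*(-3) + 76) - 37)*(u*(((4 - 1*(-5)) - 4) + 5)) = ((3*(-3) + 76) - 37)*(-17*(((4 - 1*(-5)) - 4) + 5)) = ((-9 + 76) - 37)*(-17*(((4 + 5) - 4) + 5)) = (67 - 37)*(-17*((9 - 4) + 5)) = 30*(-17*(5 + 5)) = 30*(-17*10) = 30*(-170) = -5100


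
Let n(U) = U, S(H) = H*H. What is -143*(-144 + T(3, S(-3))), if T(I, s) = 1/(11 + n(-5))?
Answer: 123409/6 ≈ 20568.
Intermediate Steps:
S(H) = H**2
T(I, s) = 1/6 (T(I, s) = 1/(11 - 5) = 1/6)
-143*(-144 + T(3, S(-3))) = -143*(-144 + 1/6) = -143*(-863/6) = 123409/6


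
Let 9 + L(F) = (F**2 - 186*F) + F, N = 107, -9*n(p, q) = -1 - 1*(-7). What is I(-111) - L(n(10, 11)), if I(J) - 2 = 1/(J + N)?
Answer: -4069/36 ≈ -113.03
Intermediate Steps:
n(p, q) = -2/3 (n(p, q) = -(-1 - 1*(-7))/9 = -(-1 + 7)/9 = -1/9*6 = -2/3)
L(F) = -9 + F**2 - 185*F (L(F) = -9 + ((F**2 - 186*F) + F) = -9 + (F**2 - 185*F) = -9 + F**2 - 185*F)
I(J) = 2 + 1/(107 + J) (I(J) = 2 + 1/(J + 107) = 2 + 1/(107 + J))
I(-111) - L(n(10, 11)) = (215 + 2*(-111))/(107 - 111) - (-9 + (-2/3)**2 - 185*(-2/3)) = (215 - 222)/(-4) - (-9 + 4/9 + 370/3) = -1/4*(-7) - 1*1033/9 = 7/4 - 1033/9 = -4069/36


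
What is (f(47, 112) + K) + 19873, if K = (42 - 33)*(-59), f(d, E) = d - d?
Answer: 19342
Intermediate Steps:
f(d, E) = 0
K = -531 (K = 9*(-59) = -531)
(f(47, 112) + K) + 19873 = (0 - 531) + 19873 = -531 + 19873 = 19342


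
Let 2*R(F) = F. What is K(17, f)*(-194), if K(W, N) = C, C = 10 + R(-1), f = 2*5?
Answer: -1843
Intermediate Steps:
R(F) = F/2
f = 10
C = 19/2 (C = 10 + (½)*(-1) = 10 - ½ = 19/2 ≈ 9.5000)
K(W, N) = 19/2
K(17, f)*(-194) = (19/2)*(-194) = -1843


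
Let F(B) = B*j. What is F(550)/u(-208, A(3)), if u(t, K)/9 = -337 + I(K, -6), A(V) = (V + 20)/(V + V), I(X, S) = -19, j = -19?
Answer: 5225/1602 ≈ 3.2615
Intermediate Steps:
A(V) = (20 + V)/(2*V) (A(V) = (20 + V)/((2*V)) = (20 + V)*(1/(2*V)) = (20 + V)/(2*V))
F(B) = -19*B (F(B) = B*(-19) = -19*B)
u(t, K) = -3204 (u(t, K) = 9*(-337 - 19) = 9*(-356) = -3204)
F(550)/u(-208, A(3)) = -19*550/(-3204) = -10450*(-1/3204) = 5225/1602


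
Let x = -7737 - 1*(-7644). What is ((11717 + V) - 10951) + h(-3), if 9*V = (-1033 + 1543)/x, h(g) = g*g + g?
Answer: 215218/279 ≈ 771.39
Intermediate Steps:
h(g) = g + g² (h(g) = g² + g = g + g²)
x = -93 (x = -7737 + 7644 = -93)
V = -170/279 (V = ((-1033 + 1543)/(-93))/9 = (510*(-1/93))/9 = (⅑)*(-170/31) = -170/279 ≈ -0.60932)
((11717 + V) - 10951) + h(-3) = ((11717 - 170/279) - 10951) - 3*(1 - 3) = (3268873/279 - 10951) - 3*(-2) = 213544/279 + 6 = 215218/279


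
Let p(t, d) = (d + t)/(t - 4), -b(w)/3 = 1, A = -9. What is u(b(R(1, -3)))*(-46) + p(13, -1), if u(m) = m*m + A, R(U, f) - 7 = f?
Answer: 4/3 ≈ 1.3333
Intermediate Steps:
R(U, f) = 7 + f
b(w) = -3 (b(w) = -3*1 = -3)
p(t, d) = (d + t)/(-4 + t)
u(m) = -9 + m² (u(m) = m*m - 9 = m² - 9 = -9 + m²)
u(b(R(1, -3)))*(-46) + p(13, -1) = (-9 + (-3)²)*(-46) + (-1 + 13)/(-4 + 13) = (-9 + 9)*(-46) + 12/9 = 0*(-46) + (⅑)*12 = 0 + 4/3 = 4/3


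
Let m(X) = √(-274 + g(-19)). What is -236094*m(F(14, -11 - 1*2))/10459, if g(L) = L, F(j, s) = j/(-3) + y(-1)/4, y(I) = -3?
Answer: -236094*I*√293/10459 ≈ -386.39*I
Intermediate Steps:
F(j, s) = -¾ - j/3 (F(j, s) = j/(-3) - 3/4 = j*(-⅓) - 3*¼ = -j/3 - ¾ = -¾ - j/3)
m(X) = I*√293 (m(X) = √(-274 - 19) = √(-293) = I*√293)
-236094*m(F(14, -11 - 1*2))/10459 = -236094*I*√293/10459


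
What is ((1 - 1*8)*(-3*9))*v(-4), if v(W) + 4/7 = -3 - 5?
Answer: -1620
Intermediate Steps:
v(W) = -60/7 (v(W) = -4/7 + (-3 - 5) = -4/7 - 8 = -60/7)
((1 - 1*8)*(-3*9))*v(-4) = ((1 - 1*8)*(-3*9))*(-60/7) = ((1 - 8)*(-27))*(-60/7) = -7*(-27)*(-60/7) = 189*(-60/7) = -1620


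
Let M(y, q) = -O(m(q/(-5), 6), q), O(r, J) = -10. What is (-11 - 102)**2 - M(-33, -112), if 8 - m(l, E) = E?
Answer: 12759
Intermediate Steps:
m(l, E) = 8 - E
M(y, q) = 10 (M(y, q) = -1*(-10) = 10)
(-11 - 102)**2 - M(-33, -112) = (-11 - 102)**2 - 1*10 = (-113)**2 - 10 = 12769 - 10 = 12759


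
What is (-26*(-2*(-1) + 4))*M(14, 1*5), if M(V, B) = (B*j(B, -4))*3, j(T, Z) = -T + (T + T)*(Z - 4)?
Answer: 198900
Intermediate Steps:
j(T, Z) = -T + 2*T*(-4 + Z) (j(T, Z) = -T + (2*T)*(-4 + Z) = -T + 2*T*(-4 + Z))
M(V, B) = -51*B² (M(V, B) = (B*(B*(-9 + 2*(-4))))*3 = (B*(B*(-9 - 8)))*3 = (B*(B*(-17)))*3 = (B*(-17*B))*3 = -17*B²*3 = -51*B²)
(-26*(-2*(-1) + 4))*M(14, 1*5) = (-26*(-2*(-1) + 4))*(-51*(1*5)²) = (-26*(2 + 4))*(-51*5²) = (-26*6)*(-51*25) = -156*(-1275) = 198900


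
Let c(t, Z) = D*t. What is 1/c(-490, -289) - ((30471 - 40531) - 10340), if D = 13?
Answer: 129947999/6370 ≈ 20400.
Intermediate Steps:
c(t, Z) = 13*t
1/c(-490, -289) - ((30471 - 40531) - 10340) = 1/(13*(-490)) - ((30471 - 40531) - 10340) = 1/(-6370) - (-10060 - 10340) = -1/6370 - 1*(-20400) = -1/6370 + 20400 = 129947999/6370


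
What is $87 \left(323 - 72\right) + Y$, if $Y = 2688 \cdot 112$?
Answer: $322893$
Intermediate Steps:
$Y = 301056$
$87 \left(323 - 72\right) + Y = 87 \left(323 - 72\right) + 301056 = 87 \cdot 251 + 301056 = 21837 + 301056 = 322893$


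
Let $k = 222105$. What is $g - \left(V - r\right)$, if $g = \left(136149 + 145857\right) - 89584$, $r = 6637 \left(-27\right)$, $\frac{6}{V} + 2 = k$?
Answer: $\frac{2936867963}{222103} \approx 13223.0$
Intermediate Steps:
$V = \frac{6}{222103}$ ($V = \frac{6}{-2 + 222105} = \frac{6}{222103} \approx 2.7014 \cdot 10^{-5}$)
$r = -179199$
$g = 192422$ ($g = 282006 - 89584 = 192422$)
$g - \left(V - r\right) = 192422 - \frac{39800635503}{222103} = \frac{2936867963}{222103}$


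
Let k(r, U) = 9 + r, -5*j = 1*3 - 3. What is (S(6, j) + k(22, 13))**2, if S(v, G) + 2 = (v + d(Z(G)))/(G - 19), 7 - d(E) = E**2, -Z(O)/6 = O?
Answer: 289444/361 ≈ 801.78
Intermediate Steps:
Z(O) = -6*O
j = 0 (j = -(1*3 - 3)/5 = -(3 - 3)/5 = -1/5*0 = 0)
d(E) = 7 - E**2
S(v, G) = -2 + (7 + v - 36*G**2)/(-19 + G) (S(v, G) = -2 + (v + (7 - (-6*G)**2))/(G - 19) = -2 + (v + (7 - 36*G**2))/(-19 + G) = -2 + (7 + v - 36*G**2)/(-19 + G))
(S(6, j) + k(22, 13))**2 = ((45 + 6 - 36*0**2 - 2*0)/(-19 + 0) + (9 + 22))**2 = ((45 + 6 - 36*0 + 0)/(-19) + 31)**2 = (-(45 + 6 + 0 + 0)/19 + 31)**2 = (-1/19*51 + 31)**2 = (-51/19 + 31)**2 = (538/19)**2 = 289444/361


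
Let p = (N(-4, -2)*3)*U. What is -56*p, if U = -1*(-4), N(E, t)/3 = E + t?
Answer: 12096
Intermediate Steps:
N(E, t) = 3*E + 3*t (N(E, t) = 3*(E + t) = 3*E + 3*t)
U = 4
p = -216 (p = ((3*(-4) + 3*(-2))*3)*4 = ((-12 - 6)*3)*4 = -18*3*4 = -54*4 = -216)
-56*p = -56*(-216) = 12096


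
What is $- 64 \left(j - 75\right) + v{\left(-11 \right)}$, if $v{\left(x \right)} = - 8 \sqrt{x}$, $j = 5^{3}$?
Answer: $-3200 - 8 i \sqrt{11} \approx -3200.0 - 26.533 i$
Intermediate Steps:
$j = 125$
$- 64 \left(j - 75\right) + v{\left(-11 \right)} = - 64 \left(125 - 75\right) - 8 \sqrt{-11} = - 64 \left(125 - 75\right) - 8 i \sqrt{11} = \left(-64\right) 50 - 8 i \sqrt{11} = -3200 - 8 i \sqrt{11}$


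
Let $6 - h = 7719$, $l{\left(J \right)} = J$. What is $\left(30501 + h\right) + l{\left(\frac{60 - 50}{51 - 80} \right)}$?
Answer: $\frac{660842}{29} \approx 22788.0$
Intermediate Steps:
$h = -7713$ ($h = 6 - 7719 = -7713$)
$\left(30501 + h\right) + l{\left(\frac{60 - 50}{51 - 80} \right)} = \left(30501 - 7713\right) + \frac{60 - 50}{51 - 80} = 22788 + \frac{10}{-29} = 22788 + 10 \left(- \frac{1}{29}\right) = 22788 - \frac{10}{29} = \frac{660842}{29}$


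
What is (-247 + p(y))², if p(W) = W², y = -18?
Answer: 5929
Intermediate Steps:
(-247 + p(y))² = (-247 + (-18)²)² = (-247 + 324)² = 77² = 5929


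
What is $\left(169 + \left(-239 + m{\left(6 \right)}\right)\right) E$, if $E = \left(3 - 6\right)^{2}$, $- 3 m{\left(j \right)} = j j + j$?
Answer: $-756$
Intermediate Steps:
$m{\left(j \right)} = - \frac{j}{3} - \frac{j^{2}}{3}$ ($m{\left(j \right)} = - \frac{j j + j}{3} = - \frac{j^{2} + j}{3} = - \frac{j + j^{2}}{3} = - \frac{j}{3} - \frac{j^{2}}{3}$)
$E = 9$ ($E = \left(-3\right)^{2} = 9$)
$\left(169 + \left(-239 + m{\left(6 \right)}\right)\right) E = \left(169 - \left(239 + 2 \left(1 + 6\right)\right)\right) 9 = \left(169 - \left(239 + 2 \cdot 7\right)\right) 9 = \left(169 - 253\right) 9 = \left(-84\right) 9 = -756$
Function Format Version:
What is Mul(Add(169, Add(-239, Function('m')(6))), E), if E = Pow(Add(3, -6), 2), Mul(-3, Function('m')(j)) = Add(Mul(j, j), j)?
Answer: -756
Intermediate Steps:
Function('m')(j) = Add(Mul(Rational(-1, 3), j), Mul(Rational(-1, 3), Pow(j, 2))) (Function('m')(j) = Mul(Rational(-1, 3), Add(Mul(j, j), j)) = Mul(Rational(-1, 3), Add(Pow(j, 2), j)) = Mul(Rational(-1, 3), Add(j, Pow(j, 2))) = Add(Mul(Rational(-1, 3), j), Mul(Rational(-1, 3), Pow(j, 2))))
E = 9 (E = Pow(-3, 2) = 9)
Mul(Add(169, Add(-239, Function('m')(6))), E) = Mul(Add(169, Add(-239, Mul(Rational(-1, 3), 6, Add(1, 6)))), 9) = Mul(Add(169, Add(-239, Mul(Rational(-1, 3), 6, 7))), 9) = Mul(Add(169, Add(-239, -14)), 9) = Mul(Add(169, -253), 9) = Mul(-84, 9) = -756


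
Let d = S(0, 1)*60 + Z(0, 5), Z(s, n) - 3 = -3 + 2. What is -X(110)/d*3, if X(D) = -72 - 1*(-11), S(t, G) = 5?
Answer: 183/302 ≈ 0.60596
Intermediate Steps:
Z(s, n) = 2 (Z(s, n) = 3 + (-3 + 2) = 3 - 1 = 2)
X(D) = -61 (X(D) = -72 + 11 = -61)
d = 302 (d = 5*60 + 2 = 300 + 2 = 302)
-X(110)/d*3 = -(-61/302)*3 = -(-61*1/302)*3 = -(-61)*3/302 = -1*(-183/302) = 183/302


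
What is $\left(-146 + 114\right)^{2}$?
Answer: $1024$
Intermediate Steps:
$\left(-146 + 114\right)^{2} = \left(-32\right)^{2} = 1024$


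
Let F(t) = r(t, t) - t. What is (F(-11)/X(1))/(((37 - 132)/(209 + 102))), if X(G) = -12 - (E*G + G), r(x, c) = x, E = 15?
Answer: 0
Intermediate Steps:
F(t) = 0 (F(t) = t - t = 0)
X(G) = -12 - 16*G (X(G) = -12 - (15*G + G) = -12 - 16*G)
(F(-11)/X(1))/(((37 - 132)/(209 + 102))) = (0/(-12 - 16*1))/(((37 - 132)/(209 + 102))) = (0/(-12 - 16))/((-95/311)) = (0/(-28))/((-95*1/311)) = (0*(-1/28))/(-95/311) = 0*(-311/95) = 0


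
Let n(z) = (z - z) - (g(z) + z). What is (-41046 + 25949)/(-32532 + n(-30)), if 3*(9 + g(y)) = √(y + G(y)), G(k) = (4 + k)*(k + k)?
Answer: 490546821/1055794879 - 15097*√170/1055794879 ≈ 0.46444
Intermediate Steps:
G(k) = 2*k*(4 + k) (G(k) = (4 + k)*(2*k) = 2*k*(4 + k))
g(y) = -9 + √(y + 2*y*(4 + y))/3
n(z) = 9 - z - √(z*(9 + 2*z))/3 (n(z) = (z - z) - ((-9 + √(z*(9 + 2*z))/3) + z) = 0 - (-9 + z + √(z*(9 + 2*z))/3) = 0 + (9 - z - √(z*(9 + 2*z))/3) = 9 - z - √(z*(9 + 2*z))/3)
(-41046 + 25949)/(-32532 + n(-30)) = (-41046 + 25949)/(-32532 + (9 - 1*(-30) - 3*√170/3)) = -15097/(-32532 + (9 + 30 - 3*√170/3)) = -15097/(-32532 + (9 + 30 - √170)) = -15097/(-32532 + (39 - √170)) = -15097/(-32493 - √170)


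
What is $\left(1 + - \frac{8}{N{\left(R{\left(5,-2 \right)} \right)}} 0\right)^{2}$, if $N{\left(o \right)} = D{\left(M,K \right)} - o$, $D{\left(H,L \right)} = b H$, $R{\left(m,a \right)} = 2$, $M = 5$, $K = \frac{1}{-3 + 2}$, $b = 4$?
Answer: $1$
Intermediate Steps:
$K = -1$ ($K = \frac{1}{-1} = -1$)
$D{\left(H,L \right)} = 4 H$
$N{\left(o \right)} = 20 - o$ ($N{\left(o \right)} = 4 \cdot 5 - o = 20 - o$)
$\left(1 + - \frac{8}{N{\left(R{\left(5,-2 \right)} \right)}} 0\right)^{2} = \left(1 + - \frac{8}{20 - 2} \cdot 0\right)^{2} = \left(1 + - \frac{8}{18} \cdot 0\right)^{2} = \left(1 + \left(-8\right) \frac{1}{18} \cdot 0\right)^{2} = \left(1 - 0\right)^{2} = \left(1 + 0\right)^{2} = 1^{2} = 1$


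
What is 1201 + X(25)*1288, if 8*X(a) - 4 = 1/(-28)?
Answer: 7357/4 ≈ 1839.3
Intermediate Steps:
X(a) = 111/224 (X(a) = ½ + (⅛)/(-28) = ½ + (⅛)*(-1/28) = ½ - 1/224 = 111/224)
1201 + X(25)*1288 = 1201 + (111/224)*1288 = 1201 + 2553/4 = 7357/4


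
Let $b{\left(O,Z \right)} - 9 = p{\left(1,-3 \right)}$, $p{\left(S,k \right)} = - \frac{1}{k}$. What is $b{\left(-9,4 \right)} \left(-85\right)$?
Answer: $- \frac{2380}{3} \approx -793.33$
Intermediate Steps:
$b{\left(O,Z \right)} = \frac{28}{3}$ ($b{\left(O,Z \right)} = 9 - \frac{1}{-3} = 9 - - \frac{1}{3} = 9 + \frac{1}{3} = \frac{28}{3}$)
$b{\left(-9,4 \right)} \left(-85\right) = \frac{28}{3} \left(-85\right) = - \frac{2380}{3}$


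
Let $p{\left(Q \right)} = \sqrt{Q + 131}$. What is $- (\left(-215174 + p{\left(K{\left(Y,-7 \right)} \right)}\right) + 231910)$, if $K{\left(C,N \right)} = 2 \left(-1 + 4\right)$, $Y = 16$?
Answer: $-16736 - \sqrt{137} \approx -16748.0$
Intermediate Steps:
$K{\left(C,N \right)} = 6$ ($K{\left(C,N \right)} = 2 \cdot 3 = 6$)
$p{\left(Q \right)} = \sqrt{131 + Q}$
$- (\left(-215174 + p{\left(K{\left(Y,-7 \right)} \right)}\right) + 231910) = - (\left(-215174 + \sqrt{131 + 6}\right) + 231910) = - (\left(-215174 + \sqrt{137}\right) + 231910) = - (16736 + \sqrt{137}) = -16736 - \sqrt{137}$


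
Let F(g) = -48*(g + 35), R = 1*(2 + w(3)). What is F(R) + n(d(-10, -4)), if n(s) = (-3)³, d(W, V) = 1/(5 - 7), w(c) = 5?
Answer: -2043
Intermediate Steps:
d(W, V) = -½ (d(W, V) = 1/(-2) = -½)
n(s) = -27
R = 7 (R = 1*(2 + 5) = 1*7 = 7)
F(g) = -1680 - 48*g (F(g) = -48*(35 + g) = -1680 - 48*g)
F(R) + n(d(-10, -4)) = (-1680 - 48*7) - 27 = (-1680 - 336) - 27 = -2016 - 27 = -2043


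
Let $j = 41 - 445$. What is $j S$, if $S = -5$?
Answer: $2020$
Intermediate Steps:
$j = -404$ ($j = 41 - 445 = -404$)
$j S = \left(-404\right) \left(-5\right) = 2020$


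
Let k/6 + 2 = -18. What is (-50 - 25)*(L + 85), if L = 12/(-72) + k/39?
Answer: -159425/26 ≈ -6131.7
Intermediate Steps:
k = -120 (k = -12 + 6*(-18) = -12 - 108 = -120)
L = -253/78 (L = 12/(-72) - 120/39 = 12*(-1/72) - 120*1/39 = -⅙ - 40/13 = -253/78 ≈ -3.2436)
(-50 - 25)*(L + 85) = (-50 - 25)*(-253/78 + 85) = -75*6377/78 = -159425/26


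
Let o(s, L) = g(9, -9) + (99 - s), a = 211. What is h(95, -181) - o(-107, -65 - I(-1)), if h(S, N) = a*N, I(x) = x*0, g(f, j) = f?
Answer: -38406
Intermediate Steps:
I(x) = 0
h(S, N) = 211*N
o(s, L) = 108 - s (o(s, L) = 9 + (99 - s) = 108 - s)
h(95, -181) - o(-107, -65 - I(-1)) = 211*(-181) - (108 - 1*(-107)) = -38191 - (108 + 107) = -38191 - 1*215 = -38191 - 215 = -38406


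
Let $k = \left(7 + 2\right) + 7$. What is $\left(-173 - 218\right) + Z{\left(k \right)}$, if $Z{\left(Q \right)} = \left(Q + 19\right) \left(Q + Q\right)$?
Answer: $729$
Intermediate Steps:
$k = 16$ ($k = 9 + 7 = 16$)
$Z{\left(Q \right)} = 2 Q \left(19 + Q\right)$ ($Z{\left(Q \right)} = \left(19 + Q\right) 2 Q = 2 Q \left(19 + Q\right)$)
$\left(-173 - 218\right) + Z{\left(k \right)} = \left(-173 - 218\right) + 2 \cdot 16 \left(19 + 16\right) = -391 + 2 \cdot 16 \cdot 35 = -391 + 1120 = 729$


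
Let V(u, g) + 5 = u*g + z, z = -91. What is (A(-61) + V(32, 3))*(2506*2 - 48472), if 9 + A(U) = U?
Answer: 3042200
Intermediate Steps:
V(u, g) = -96 + g*u (V(u, g) = -5 + (u*g - 91) = -5 + (g*u - 91) = -5 + (-91 + g*u) = -96 + g*u)
A(U) = -9 + U
(A(-61) + V(32, 3))*(2506*2 - 48472) = ((-9 - 61) + (-96 + 3*32))*(2506*2 - 48472) = (-70 + (-96 + 96))*(5012 - 48472) = (-70 + 0)*(-43460) = -70*(-43460) = 3042200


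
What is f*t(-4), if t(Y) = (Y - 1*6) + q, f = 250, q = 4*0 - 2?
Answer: -3000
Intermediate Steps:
q = -2 (q = 0 - 2 = -2)
t(Y) = -8 + Y (t(Y) = (Y - 1*6) - 2 = (Y - 6) - 2 = (-6 + Y) - 2 = -8 + Y)
f*t(-4) = 250*(-8 - 4) = 250*(-12) = -3000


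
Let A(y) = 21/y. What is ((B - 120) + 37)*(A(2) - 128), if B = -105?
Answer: 22090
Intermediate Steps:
((B - 120) + 37)*(A(2) - 128) = ((-105 - 120) + 37)*(21/2 - 128) = (-225 + 37)*(21*(½) - 128) = -188*(21/2 - 128) = -188*(-235/2) = 22090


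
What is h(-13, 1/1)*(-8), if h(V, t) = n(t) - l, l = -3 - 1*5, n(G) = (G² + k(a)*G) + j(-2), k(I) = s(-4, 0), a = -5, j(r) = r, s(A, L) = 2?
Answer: -72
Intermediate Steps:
k(I) = 2
n(G) = -2 + G² + 2*G (n(G) = (G² + 2*G) - 2 = -2 + G² + 2*G)
l = -8 (l = -3 - 5 = -8)
h(V, t) = 6 + t² + 2*t (h(V, t) = (-2 + t² + 2*t) - 1*(-8) = (-2 + t² + 2*t) + 8 = 6 + t² + 2*t)
h(-13, 1/1)*(-8) = (6 + (1/1)² + 2*(1/1))*(-8) = (6 + (1*1)² + 2*(1*1))*(-8) = (6 + 1² + 2*1)*(-8) = (6 + 1 + 2)*(-8) = 9*(-8) = -72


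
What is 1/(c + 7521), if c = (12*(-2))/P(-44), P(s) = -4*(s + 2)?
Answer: 7/52646 ≈ 0.00013296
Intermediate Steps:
P(s) = -8 - 4*s (P(s) = -4*(2 + s) = -8 - 4*s)
c = -⅐ (c = (12*(-2))/(-8 - 4*(-44)) = -24/(-8 + 176) = -24/168 = -24*1/168 = -⅐ ≈ -0.14286)
1/(c + 7521) = 1/(-⅐ + 7521) = 1/(52646/7) = 7/52646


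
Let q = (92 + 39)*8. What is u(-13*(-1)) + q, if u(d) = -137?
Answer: 911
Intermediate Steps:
q = 1048 (q = 131*8 = 1048)
u(-13*(-1)) + q = -137 + 1048 = 911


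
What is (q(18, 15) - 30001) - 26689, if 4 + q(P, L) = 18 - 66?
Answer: -56742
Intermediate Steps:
q(P, L) = -52 (q(P, L) = -4 + (18 - 66) = -4 - 48 = -52)
(q(18, 15) - 30001) - 26689 = (-52 - 30001) - 26689 = -30053 - 26689 = -56742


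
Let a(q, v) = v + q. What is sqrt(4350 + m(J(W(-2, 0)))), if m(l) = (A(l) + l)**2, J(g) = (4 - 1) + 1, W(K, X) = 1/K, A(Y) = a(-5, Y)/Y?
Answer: 35*sqrt(57)/4 ≈ 66.061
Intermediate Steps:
a(q, v) = q + v
A(Y) = (-5 + Y)/Y
J(g) = 4 (J(g) = 3 + 1 = 4)
m(l) = (l + (-5 + l)/l)**2 (m(l) = ((-5 + l)/l + l)**2 = (l + (-5 + l)/l)**2)
sqrt(4350 + m(J(W(-2, 0)))) = sqrt(4350 + (-5 + 4 + 4**2)**2/4**2) = sqrt(4350 + (-5 + 4 + 16)**2/16) = sqrt(4350 + (1/16)*15**2) = sqrt(4350 + (1/16)*225) = sqrt(4350 + 225/16) = sqrt(69825/16) = 35*sqrt(57)/4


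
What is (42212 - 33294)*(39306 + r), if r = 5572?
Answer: 400222004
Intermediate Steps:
(42212 - 33294)*(39306 + r) = (42212 - 33294)*(39306 + 5572) = 8918*44878 = 400222004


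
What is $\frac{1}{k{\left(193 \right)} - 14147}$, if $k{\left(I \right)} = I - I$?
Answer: $- \frac{1}{14147} \approx -7.0686 \cdot 10^{-5}$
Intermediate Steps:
$k{\left(I \right)} = 0$
$\frac{1}{k{\left(193 \right)} - 14147} = \frac{1}{0 - 14147} = \frac{1}{-14147} = - \frac{1}{14147}$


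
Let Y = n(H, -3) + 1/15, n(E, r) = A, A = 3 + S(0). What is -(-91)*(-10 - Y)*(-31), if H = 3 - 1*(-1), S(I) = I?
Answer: 552916/15 ≈ 36861.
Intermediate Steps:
A = 3 (A = 3 + 0 = 3)
H = 4 (H = 3 + 1 = 4)
n(E, r) = 3
Y = 46/15 (Y = 3 + 1/15 = 46/15 ≈ 3.0667)
-(-91)*(-10 - Y)*(-31) = -(-91)*(-10 - 1*46/15)*(-31) = -(-91)*(-10 - 46/15)*(-31) = -(-91)*(-196)/15*(-31) = -91*196/15*(-31) = -17836/15*(-31) = 552916/15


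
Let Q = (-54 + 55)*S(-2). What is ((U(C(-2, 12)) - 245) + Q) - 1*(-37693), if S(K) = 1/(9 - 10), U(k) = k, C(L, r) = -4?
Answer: 37443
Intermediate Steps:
S(K) = -1 (S(K) = 1/(-1) = -1)
Q = -1 (Q = (-54 + 55)*(-1) = 1*(-1) = -1)
((U(C(-2, 12)) - 245) + Q) - 1*(-37693) = ((-4 - 245) - 1) - 1*(-37693) = (-249 - 1) + 37693 = -250 + 37693 = 37443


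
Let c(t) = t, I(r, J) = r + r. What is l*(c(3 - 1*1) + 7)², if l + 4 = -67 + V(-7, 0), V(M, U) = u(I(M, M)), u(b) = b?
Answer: -6885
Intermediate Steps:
I(r, J) = 2*r
V(M, U) = 2*M
l = -85 (l = -4 + (-67 + 2*(-7)) = -4 + (-67 - 14) = -4 - 81 = -85)
l*(c(3 - 1*1) + 7)² = -85*((3 - 1*1) + 7)² = -85*((3 - 1) + 7)² = -85*(2 + 7)² = -85*9² = -85*81 = -6885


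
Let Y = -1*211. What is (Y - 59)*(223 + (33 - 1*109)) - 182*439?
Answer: -119588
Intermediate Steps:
Y = -211
(Y - 59)*(223 + (33 - 1*109)) - 182*439 = (-211 - 59)*(223 + (33 - 1*109)) - 182*439 = -270*(223 + (33 - 109)) - 79898 = -270*(223 - 76) - 79898 = -270*147 - 79898 = -39690 - 79898 = -119588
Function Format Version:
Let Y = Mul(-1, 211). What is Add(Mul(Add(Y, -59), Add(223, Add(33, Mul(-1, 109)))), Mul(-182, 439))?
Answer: -119588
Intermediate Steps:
Y = -211
Add(Mul(Add(Y, -59), Add(223, Add(33, Mul(-1, 109)))), Mul(-182, 439)) = Add(Mul(Add(-211, -59), Add(223, Add(33, Mul(-1, 109)))), Mul(-182, 439)) = Add(Mul(-270, Add(223, Add(33, -109))), -79898) = Add(Mul(-270, Add(223, -76)), -79898) = Add(Mul(-270, 147), -79898) = Add(-39690, -79898) = -119588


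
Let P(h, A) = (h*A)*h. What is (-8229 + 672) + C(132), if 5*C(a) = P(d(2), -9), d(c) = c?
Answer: -37821/5 ≈ -7564.2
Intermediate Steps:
P(h, A) = A*h**2 (P(h, A) = (A*h)*h = A*h**2)
C(a) = -36/5 (C(a) = (-9*2**2)/5 = (-9*4)/5 = (1/5)*(-36) = -36/5)
(-8229 + 672) + C(132) = (-8229 + 672) - 36/5 = -7557 - 36/5 = -37821/5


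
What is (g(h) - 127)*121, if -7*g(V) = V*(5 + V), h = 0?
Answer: -15367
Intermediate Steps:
g(V) = -V*(5 + V)/7
(g(h) - 127)*121 = (-1/7*0*(5 + 0) - 127)*121 = (-1/7*0*5 - 127)*121 = (0 - 127)*121 = -127*121 = -15367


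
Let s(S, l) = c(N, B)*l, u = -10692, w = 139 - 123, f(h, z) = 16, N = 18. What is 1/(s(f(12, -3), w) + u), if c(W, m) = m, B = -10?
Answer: -1/10852 ≈ -9.2149e-5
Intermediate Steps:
w = 16
s(S, l) = -10*l
1/(s(f(12, -3), w) + u) = 1/(-10*16 - 10692) = 1/(-160 - 10692) = 1/(-10852) = -1/10852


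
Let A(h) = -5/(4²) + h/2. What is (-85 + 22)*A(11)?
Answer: -5229/16 ≈ -326.81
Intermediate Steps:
A(h) = -5/16 + h/2 (A(h) = -5/16 + h*(½) = -5*1/16 + h/2 = -5/16 + h/2)
(-85 + 22)*A(11) = (-85 + 22)*(-5/16 + (½)*11) = -63*(-5/16 + 11/2) = -63*83/16 = -5229/16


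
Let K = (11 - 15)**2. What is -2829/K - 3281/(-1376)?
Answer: -240013/1376 ≈ -174.43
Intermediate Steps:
K = 16 (K = (-4)**2 = 16)
-2829/K - 3281/(-1376) = -2829/16 - 3281/(-1376) = -2829*1/16 - 3281*(-1/1376) = -2829/16 + 3281/1376 = -240013/1376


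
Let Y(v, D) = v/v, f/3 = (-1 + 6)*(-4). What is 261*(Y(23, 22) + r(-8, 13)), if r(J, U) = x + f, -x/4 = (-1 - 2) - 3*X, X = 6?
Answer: 6525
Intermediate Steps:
f = -60 (f = 3*((-1 + 6)*(-4)) = 3*(5*(-4)) = 3*(-20) = -60)
Y(v, D) = 1
x = 84 (x = -4*((-1 - 2) - 3*6) = -4*(-3 - 18) = -4*(-21) = 84)
r(J, U) = 24 (r(J, U) = 84 - 60 = 24)
261*(Y(23, 22) + r(-8, 13)) = 261*(1 + 24) = 261*25 = 6525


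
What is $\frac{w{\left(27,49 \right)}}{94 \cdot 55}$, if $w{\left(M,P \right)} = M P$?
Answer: $\frac{1323}{5170} \approx 0.2559$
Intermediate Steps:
$\frac{w{\left(27,49 \right)}}{94 \cdot 55} = \frac{27 \cdot 49}{94 \cdot 55} = \frac{1323}{5170}$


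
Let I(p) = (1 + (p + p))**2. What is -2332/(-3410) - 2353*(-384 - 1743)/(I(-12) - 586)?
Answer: -258580921/2945 ≈ -87803.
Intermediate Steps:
I(p) = (1 + 2*p)**2
-2332/(-3410) - 2353*(-384 - 1743)/(I(-12) - 586) = -2332/(-3410) - 2353*(-384 - 1743)/((1 + 2*(-12))**2 - 586) = -2332*(-1/3410) - 2353*(-2127/((1 - 24)**2 - 586)) = 106/155 - 2353*(-2127/((-23)**2 - 586)) = 106/155 - 2353*(-2127/(529 - 586)) = 106/155 - 2353/((-57*(-1/2127))) = 106/155 - 2353/19/709 = 106/155 - 2353*709/19 = 106/155 - 1668277/19 = -258580921/2945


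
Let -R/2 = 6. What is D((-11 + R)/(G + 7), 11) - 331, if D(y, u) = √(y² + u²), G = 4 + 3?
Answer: -331 + √24245/14 ≈ -319.88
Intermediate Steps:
R = -12 (R = -2*6 = -12)
G = 7
D(y, u) = √(u² + y²)
D((-11 + R)/(G + 7), 11) - 331 = √(11² + ((-11 - 12)/(7 + 7))²) - 331 = √(121 + (-23/14)²) - 331 = √(121 + 529/196) - 331 = √(24245/196) - 331 = √24245/14 - 331 = -331 + √24245/14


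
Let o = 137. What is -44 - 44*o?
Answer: -6072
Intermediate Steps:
-44 - 44*o = -44 - 44*137 = -44 - 6028 = -6072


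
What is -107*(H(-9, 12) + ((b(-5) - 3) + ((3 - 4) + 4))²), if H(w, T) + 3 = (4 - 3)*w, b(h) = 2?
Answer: 856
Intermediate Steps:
H(w, T) = -3 + w (H(w, T) = -3 + (4 - 3)*w = -3 + 1*w = -3 + w)
-107*(H(-9, 12) + ((b(-5) - 3) + ((3 - 4) + 4))²) = -107*((-3 - 9) + ((2 - 3) + ((3 - 4) + 4))²) = -107*(-12 + (-1 + (-1 + 4))²) = -107*(-12 + (-1 + 3)²) = -107*(-12 + 2²) = -107*(-12 + 4) = -107*(-8) = 856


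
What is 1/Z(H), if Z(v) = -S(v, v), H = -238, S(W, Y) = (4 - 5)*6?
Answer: ⅙ ≈ 0.16667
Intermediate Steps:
S(W, Y) = -6 (S(W, Y) = -1*6 = -6)
Z(v) = 6 (Z(v) = -1*(-6) = 6)
1/Z(H) = 1/6 = ⅙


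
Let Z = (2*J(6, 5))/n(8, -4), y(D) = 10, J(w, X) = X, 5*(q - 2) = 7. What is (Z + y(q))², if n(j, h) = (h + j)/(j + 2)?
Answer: 1225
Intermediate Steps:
n(j, h) = (h + j)/(2 + j)
q = 17/5 (q = 2 + (⅕)*7 = 2 + 7/5 = 17/5 ≈ 3.4000)
Z = 25 (Z = (2*5)/(((-4 + 8)/(2 + 8))) = 10/((4/10)) = 10/(((⅒)*4)) = 10/(⅖) = 10*(5/2) = 25)
(Z + y(q))² = (25 + 10)² = 35² = 1225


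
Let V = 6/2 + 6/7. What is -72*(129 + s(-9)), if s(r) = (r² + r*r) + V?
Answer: -148608/7 ≈ -21230.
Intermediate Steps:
V = 27/7 (V = 6*(½) + 6*(⅐) = 3 + 6/7 = 27/7 ≈ 3.8571)
s(r) = 27/7 + 2*r² (s(r) = (r² + r*r) + 27/7 = (r² + r²) + 27/7 = 2*r² + 27/7 = 27/7 + 2*r²)
-72*(129 + s(-9)) = -72*(129 + (27/7 + 2*(-9)²)) = -72*(129 + (27/7 + 2*81)) = -72*(129 + (27/7 + 162)) = -72*(129 + 1161/7) = -72*2064/7 = -148608/7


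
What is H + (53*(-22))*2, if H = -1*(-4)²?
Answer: -2348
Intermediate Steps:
H = -16 (H = -1*16 = -16)
H + (53*(-22))*2 = -16 + (53*(-22))*2 = -16 - 1166*2 = -16 - 2332 = -2348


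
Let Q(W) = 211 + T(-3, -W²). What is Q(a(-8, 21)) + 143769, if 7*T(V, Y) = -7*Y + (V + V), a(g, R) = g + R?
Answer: 1009037/7 ≈ 1.4415e+5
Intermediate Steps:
a(g, R) = R + g
T(V, Y) = -Y + 2*V/7 (T(V, Y) = (-7*Y + (V + V))/7 = (-7*Y + 2*V)/7 = -Y + 2*V/7)
Q(W) = 1471/7 + W² (Q(W) = 211 + (-(-1)*W² + (2/7)*(-3)) = 211 + (W² - 6/7) = 211 + (-6/7 + W²) = 1471/7 + W²)
Q(a(-8, 21)) + 143769 = (1471/7 + (21 - 8)²) + 143769 = (1471/7 + 13²) + 143769 = (1471/7 + 169) + 143769 = 2654/7 + 143769 = 1009037/7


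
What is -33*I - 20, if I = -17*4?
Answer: 2224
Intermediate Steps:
I = -68
-33*I - 20 = -33*(-68) - 20 = 2244 - 20 = 2224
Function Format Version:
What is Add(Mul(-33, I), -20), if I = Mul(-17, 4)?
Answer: 2224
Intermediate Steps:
I = -68
Add(Mul(-33, I), -20) = Add(Mul(-33, -68), -20) = Add(2244, -20) = 2224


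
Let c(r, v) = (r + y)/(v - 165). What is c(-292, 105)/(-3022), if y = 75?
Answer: -217/181320 ≈ -0.0011968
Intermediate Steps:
c(r, v) = (75 + r)/(-165 + v) (c(r, v) = (r + 75)/(v - 165) = (75 + r)/(-165 + v))
c(-292, 105)/(-3022) = ((75 - 292)/(-165 + 105))/(-3022) = (-217/(-60))*(-1/3022) = -1/60*(-217)*(-1/3022) = (217/60)*(-1/3022) = -217/181320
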